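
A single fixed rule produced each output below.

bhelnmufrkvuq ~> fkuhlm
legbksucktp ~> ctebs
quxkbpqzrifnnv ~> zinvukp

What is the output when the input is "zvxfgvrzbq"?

zqvfv

Each output is the input with this applied: keep every other character starting from the second (positions 2nd, 4th, 6th, ...), then move the first 3 characters to the end (rotate left by 3).
Doing the same to "zvxfgvrzbq": "zqvfv".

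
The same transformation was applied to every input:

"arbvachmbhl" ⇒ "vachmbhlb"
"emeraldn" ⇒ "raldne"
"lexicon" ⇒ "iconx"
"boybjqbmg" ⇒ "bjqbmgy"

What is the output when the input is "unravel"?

avelr

What's happening: delete the first 2 characters, then move the first character to the end.
For "unravel", step one produces "ravel"; step two turns that into "avelr".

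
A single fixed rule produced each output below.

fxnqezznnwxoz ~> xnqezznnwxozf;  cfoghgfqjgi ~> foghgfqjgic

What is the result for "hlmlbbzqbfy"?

In each case the input is transformed by: move the first character to the end.
For "hlmlbbzqbfy" the result is "lmlbbzqbfyh".

lmlbbzqbfyh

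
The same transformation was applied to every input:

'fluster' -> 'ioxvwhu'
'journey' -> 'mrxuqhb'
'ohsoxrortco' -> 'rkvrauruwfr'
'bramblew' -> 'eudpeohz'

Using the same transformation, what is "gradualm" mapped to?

Each output is the input with this applied: shift every letter 3 places forward in the alphabet (wrapping around).
For "gradualm" the result is "judgxdop".

judgxdop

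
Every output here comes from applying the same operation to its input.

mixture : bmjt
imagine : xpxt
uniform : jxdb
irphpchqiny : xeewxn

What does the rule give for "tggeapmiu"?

ivpbj

The pattern: shift every letter 11 places backward in the alphabet (wrapping around), then keep every other character starting from the first (positions 1st, 3rd, 5th, ...).
"tggeapmiu" → "ivvtpebxj" → "ivpbj".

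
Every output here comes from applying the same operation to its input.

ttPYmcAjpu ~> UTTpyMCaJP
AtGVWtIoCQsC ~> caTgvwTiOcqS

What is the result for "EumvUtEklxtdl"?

LeUMVuTeKLXTD

The pattern: move the last character to the front, then flip the case of every letter.
On "EumvUtEklxtdl": the first step gives "lEumvUtEklxtd", and the second then gives "LeUMVuTeKLXTD".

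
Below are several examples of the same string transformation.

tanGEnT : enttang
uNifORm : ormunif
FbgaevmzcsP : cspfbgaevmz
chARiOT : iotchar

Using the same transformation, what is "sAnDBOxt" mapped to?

oxtsandb

The rule is to move the last 3 characters to the front (rotate right by 3), then convert every letter to lowercase.
For "sAnDBOxt", step one produces "OxtsAnDB"; step two turns that into "oxtsandb".
(Check on "chARiOT": → "iOTchAR" → "iotchar" ✓)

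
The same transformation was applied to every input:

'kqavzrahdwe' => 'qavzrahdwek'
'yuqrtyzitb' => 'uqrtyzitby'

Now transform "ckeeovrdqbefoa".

keeovrdqbefoac

Looking at the pairs, the operation is to move the first character to the end.
So "ckeeovrdqbefoa" becomes "keeovrdqbefoac".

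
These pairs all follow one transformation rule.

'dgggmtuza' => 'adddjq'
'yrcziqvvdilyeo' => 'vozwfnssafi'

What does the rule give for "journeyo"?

glrok

In each case the input is transformed by: shift every letter 3 places backward in the alphabet (wrapping around), then delete the last 3 characters.
Starting from "journeyo": after the first operation, "glrokbvl"; after the second, "glrok".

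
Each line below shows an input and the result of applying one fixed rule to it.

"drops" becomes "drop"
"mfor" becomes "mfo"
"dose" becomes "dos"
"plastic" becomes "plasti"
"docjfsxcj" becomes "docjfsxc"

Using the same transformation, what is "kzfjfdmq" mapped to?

kzfjfdm

The rule is to delete the last character.
"kzfjfdmq" → "kzfjfdm".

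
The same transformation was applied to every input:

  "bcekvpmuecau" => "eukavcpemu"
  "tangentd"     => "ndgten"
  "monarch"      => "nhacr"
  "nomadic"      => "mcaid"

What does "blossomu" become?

The rule is to delete the first 2 characters, then take characters alternately from the front and the back (1st, last, 2nd, 2nd-last, ...).
On "blossomu": the first step gives "ossomu", and the second then gives "ousmso".

ousmso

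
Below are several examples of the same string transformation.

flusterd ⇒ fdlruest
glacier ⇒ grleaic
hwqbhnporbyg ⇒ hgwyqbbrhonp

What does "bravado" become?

bordaav

What's happening: take characters alternately from the front and the back (1st, last, 2nd, 2nd-last, ...).
Doing the same to "bravado": "bordaav".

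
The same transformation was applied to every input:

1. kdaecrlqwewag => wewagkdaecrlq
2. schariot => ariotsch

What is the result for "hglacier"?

Looking at the pairs, the operation is to move the last 3 characters to the front (rotate right by 3), then move the last 2 characters to the front (rotate right by 2).
Applying both steps to "hglacier": "ierhglac", then "acierhgl".

acierhgl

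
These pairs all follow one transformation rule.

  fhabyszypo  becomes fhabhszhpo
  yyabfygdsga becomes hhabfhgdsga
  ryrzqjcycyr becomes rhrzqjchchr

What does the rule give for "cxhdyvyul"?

Rule — replace every "y" with "h".
For "cxhdyvyul" the result is "cxhdhvhul".

cxhdhvhul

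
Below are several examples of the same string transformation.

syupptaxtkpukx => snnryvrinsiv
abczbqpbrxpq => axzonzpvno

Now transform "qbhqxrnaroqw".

The transformation: delete the first 2 characters, then shift every letter 2 places backward in the alphabet (wrapping around).
For "qbhqxrnaroqw", step one produces "hqxrnaroqw"; step two turns that into "fovplypmou".

fovplypmou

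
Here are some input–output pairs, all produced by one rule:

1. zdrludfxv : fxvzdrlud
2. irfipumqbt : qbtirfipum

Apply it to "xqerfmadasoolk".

What's happening: move the last 3 characters to the front (rotate right by 3).
On "xqerfmadasoolk" that produces "olkxqerfmadaso".

olkxqerfmadaso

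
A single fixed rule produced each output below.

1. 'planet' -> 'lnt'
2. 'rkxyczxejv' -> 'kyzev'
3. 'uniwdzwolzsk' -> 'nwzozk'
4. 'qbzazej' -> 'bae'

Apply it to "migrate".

What's happening: keep every other character starting from the second (positions 2nd, 4th, 6th, ...).
So "migrate" becomes "irt".

irt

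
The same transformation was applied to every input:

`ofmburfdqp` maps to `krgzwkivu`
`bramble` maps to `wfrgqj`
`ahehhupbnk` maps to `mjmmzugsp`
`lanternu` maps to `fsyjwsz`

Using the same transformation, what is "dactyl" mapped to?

fhydq

Looking at the pairs, the operation is to shift every letter 5 places forward in the alphabet (wrapping around), then delete the first character.
On "dactyl": the first step gives "ifhydq", and the second then gives "fhydq".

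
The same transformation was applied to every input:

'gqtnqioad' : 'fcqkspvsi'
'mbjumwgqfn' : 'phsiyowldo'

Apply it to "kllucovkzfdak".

Each output is the input with this applied: shift every letter 2 places forward in the alphabet (wrapping around), then reverse the string.
Applying both steps to "kllucovkzfdak": "mnnweqxmbhfcm", then "mcfhbmxqewnnm".

mcfhbmxqewnnm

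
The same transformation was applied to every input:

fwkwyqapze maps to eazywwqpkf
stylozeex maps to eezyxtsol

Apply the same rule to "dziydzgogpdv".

Rule — sort the characters into reverse alphabetical order, then move the last 2 characters to the front (rotate right by 2).
Applying both steps to "dziydzgogpdv": "zzyvpoiggddd", then "ddzzyvpoiggd".

ddzzyvpoiggd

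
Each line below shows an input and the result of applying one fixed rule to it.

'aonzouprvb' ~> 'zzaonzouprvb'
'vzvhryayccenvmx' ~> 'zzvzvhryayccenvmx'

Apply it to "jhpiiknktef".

zzjhpiiknktef

The pattern: prepend "zz".
On "jhpiiknktef" that produces "zzjhpiiknktef".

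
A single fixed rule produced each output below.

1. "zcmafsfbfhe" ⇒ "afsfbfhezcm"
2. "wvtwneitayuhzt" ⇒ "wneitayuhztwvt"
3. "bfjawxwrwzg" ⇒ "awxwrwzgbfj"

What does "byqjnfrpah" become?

jnfrpahbyq

The transformation: move the first 3 characters to the end (rotate left by 3).
"byqjnfrpah" → "jnfrpahbyq".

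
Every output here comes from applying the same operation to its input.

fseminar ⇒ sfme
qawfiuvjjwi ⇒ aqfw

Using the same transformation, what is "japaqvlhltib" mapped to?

ajap

The rule is to swap each adjacent pair of characters (1↔2, 3↔4, ...), then keep only the first 4 characters.
Starting from "japaqvlhltib": after the first operation, "ajapvqhltlbi"; after the second, "ajap".
(Check on "fseminar": → "sfmenira" → "sfme" ✓)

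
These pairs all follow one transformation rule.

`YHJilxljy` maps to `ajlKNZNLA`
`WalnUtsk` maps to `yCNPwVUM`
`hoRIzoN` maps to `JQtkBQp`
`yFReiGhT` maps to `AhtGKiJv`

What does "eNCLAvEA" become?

The rule is to flip the case of every letter, then shift every letter 2 places forward in the alphabet (wrapping around).
"eNCLAvEA" → "EnclaVea" → "GpencXgc".
(Check on "yFReiGhT": → "YfrEIgHt" → "AhtGKiJv" ✓)

GpencXgc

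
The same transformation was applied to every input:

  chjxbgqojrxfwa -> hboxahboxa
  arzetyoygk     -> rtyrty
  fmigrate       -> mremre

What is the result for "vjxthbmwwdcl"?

jhwcjhwc

Looking at the pairs, the operation is to keep one character in every 3, starting at position 2 (positions 2nd, 5th, 8th, ...), then write the whole string twice.
For "vjxthbmwwdcl" the result is "jhwcjhwc".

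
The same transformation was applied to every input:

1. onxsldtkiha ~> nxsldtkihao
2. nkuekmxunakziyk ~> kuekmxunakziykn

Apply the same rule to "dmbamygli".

mbamyglid

Each output is the input with this applied: move the first character to the end.
So "dmbamygli" becomes "mbamyglid".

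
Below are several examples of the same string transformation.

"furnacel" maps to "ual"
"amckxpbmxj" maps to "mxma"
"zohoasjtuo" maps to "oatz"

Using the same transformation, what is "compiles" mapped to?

ois

Looking at the pairs, the operation is to move the first character to the end, then keep one character in every 3, starting at position 1 (positions 1st, 4th, 7th, ...).
"compiles" → "ompilesc" → "ois".
(Check on "zohoasjtuo": → "ohoasjtuoz" → "oatz" ✓)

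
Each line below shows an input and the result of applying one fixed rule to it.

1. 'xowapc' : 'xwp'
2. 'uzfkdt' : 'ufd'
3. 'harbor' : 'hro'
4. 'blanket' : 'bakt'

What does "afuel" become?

In each case the input is transformed by: keep every other character starting from the first (positions 1st, 3rd, 5th, ...).
"afuel" → "aul".

aul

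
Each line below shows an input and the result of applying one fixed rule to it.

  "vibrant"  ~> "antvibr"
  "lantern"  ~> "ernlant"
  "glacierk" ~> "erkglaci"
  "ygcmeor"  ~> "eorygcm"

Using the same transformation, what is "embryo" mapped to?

Rule — move the last 3 characters to the front (rotate right by 3).
So "embryo" becomes "ryoemb".

ryoemb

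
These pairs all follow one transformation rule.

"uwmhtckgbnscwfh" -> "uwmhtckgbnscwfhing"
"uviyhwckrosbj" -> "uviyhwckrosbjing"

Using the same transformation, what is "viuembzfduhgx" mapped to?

What's happening: append "ing".
"viuembzfduhgx" → "viuembzfduhgxing".

viuembzfduhgxing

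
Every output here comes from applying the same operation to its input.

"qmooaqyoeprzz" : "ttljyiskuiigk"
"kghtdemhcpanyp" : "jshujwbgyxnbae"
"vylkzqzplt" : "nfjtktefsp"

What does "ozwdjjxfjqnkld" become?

What's happening: reverse the string, then shift every letter 6 places backward in the alphabet (wrapping around).
For "ozwdjjxfjqnkld", step one produces "dlknqjfxjjdwzo"; step two turns that into "xfehkdzrddxqti".

xfehkdzrddxqti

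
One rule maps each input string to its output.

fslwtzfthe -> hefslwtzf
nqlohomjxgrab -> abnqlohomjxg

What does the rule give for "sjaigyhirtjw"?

Each output is the input with this applied: move the last 2 characters to the front (rotate right by 2), then delete the last character.
On "sjaigyhirtjw" that produces "jwsjaigyhir".

jwsjaigyhir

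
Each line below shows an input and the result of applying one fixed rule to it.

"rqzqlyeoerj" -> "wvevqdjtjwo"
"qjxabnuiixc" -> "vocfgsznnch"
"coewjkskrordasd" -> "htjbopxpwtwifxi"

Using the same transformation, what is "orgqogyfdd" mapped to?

The transformation: shift every letter 5 places forward in the alphabet (wrapping around).
For "orgqogyfdd" the result is "twlvtldkii".

twlvtldkii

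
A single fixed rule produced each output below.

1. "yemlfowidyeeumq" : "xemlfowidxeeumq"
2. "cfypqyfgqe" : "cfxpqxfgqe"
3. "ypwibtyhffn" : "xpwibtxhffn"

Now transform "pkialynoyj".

pkialxnoxj

What's happening: replace every "y" with "x".
So "pkialynoyj" becomes "pkialxnoxj".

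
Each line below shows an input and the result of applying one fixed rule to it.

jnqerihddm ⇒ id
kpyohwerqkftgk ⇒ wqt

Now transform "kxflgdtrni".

The pattern: delete the first 3 characters, then keep one character in every 3, starting at position 3 (positions 3rd, 6th, 9th, ...).
Working it through for "kxflgdtrni": intermediate "lgdtrni", final "dn".

dn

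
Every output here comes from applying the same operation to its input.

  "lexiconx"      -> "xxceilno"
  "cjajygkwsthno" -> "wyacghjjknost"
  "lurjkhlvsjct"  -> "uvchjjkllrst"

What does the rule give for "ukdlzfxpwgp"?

xzdfgklppuw

What's happening: sort the characters into alphabetical order, then move the last 2 characters to the front (rotate right by 2).
On "ukdlzfxpwgp": the first step gives "dfgklppuwxz", and the second then gives "xzdfgklppuw".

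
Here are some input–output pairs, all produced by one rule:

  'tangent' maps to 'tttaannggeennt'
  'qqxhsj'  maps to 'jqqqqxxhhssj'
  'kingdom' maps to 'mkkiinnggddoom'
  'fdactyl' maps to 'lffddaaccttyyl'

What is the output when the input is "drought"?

tddrroouugghht

What's happening: double every character, then move the last character to the front.
Starting from "drought": after the first operation, "ddrroouugghhtt"; after the second, "tddrroouugghht".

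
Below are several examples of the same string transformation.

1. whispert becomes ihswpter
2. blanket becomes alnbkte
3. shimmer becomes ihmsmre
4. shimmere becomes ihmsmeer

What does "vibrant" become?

birvatn

The pattern: move the first 2 characters to the end (rotate left by 2), then take characters alternately from the front and the back (1st, last, 2nd, 2nd-last, ...).
Working it through for "vibrant": intermediate "brantvi", final "birvatn".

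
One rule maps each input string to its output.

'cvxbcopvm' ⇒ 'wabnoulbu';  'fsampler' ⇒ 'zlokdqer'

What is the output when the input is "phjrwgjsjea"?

iqvfiridzog

In each case the input is transformed by: shift every letter 1 place backward in the alphabet (wrapping around), then move the first 2 characters to the end (rotate left by 2).
Starting from "phjrwgjsjea": after the first operation, "ogiqvfiridz"; after the second, "iqvfiridzog".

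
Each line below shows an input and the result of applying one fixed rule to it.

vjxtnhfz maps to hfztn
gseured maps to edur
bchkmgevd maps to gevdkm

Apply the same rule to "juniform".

ormif

Each output is the input with this applied: delete the first 3 characters, then move the first 2 characters to the end (rotate left by 2).
Applying both steps to "juniform": "iform", then "ormif".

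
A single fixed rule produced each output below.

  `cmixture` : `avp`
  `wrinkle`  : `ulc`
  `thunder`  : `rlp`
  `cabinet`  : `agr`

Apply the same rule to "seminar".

In each case the input is transformed by: keep one character in every 3, starting at position 1 (positions 1st, 4th, 7th, ...), then shift every letter 2 places backward in the alphabet (wrapping around).
Working it through for "seminar": intermediate "sir", final "qgp".

qgp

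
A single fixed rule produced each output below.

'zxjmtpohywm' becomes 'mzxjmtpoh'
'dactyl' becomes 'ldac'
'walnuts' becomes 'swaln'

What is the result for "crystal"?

What's happening: move the last 3 characters to the front (rotate right by 3), then delete the first 2 characters.
For "crystal" the result is "lcrys".

lcrys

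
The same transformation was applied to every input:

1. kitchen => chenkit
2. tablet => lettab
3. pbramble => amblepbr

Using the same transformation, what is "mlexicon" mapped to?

xiconmle

What's happening: move the first 3 characters to the end (rotate left by 3).
Doing the same to "mlexicon": "xiconmle".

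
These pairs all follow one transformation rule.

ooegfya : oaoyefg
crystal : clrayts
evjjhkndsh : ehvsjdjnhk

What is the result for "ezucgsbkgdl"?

The transformation: take characters alternately from the front and the back (1st, last, 2nd, 2nd-last, ...).
Applying that to "ezucgsbkgdl" gives "elzdugckgbs".

elzdugckgbs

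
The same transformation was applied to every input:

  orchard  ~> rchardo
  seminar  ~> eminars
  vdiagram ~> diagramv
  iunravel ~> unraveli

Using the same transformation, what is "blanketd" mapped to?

What's happening: move the first character to the end.
On "blanketd" that produces "lanketdb".

lanketdb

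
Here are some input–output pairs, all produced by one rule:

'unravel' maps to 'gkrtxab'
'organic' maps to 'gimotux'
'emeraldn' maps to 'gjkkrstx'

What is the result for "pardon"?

Looking at the pairs, the operation is to sort the characters into alphabetical order, then shift every letter 6 places forward in the alphabet (wrapping around).
For "pardon", step one produces "adnopr"; step two turns that into "gjtuvx".

gjtuvx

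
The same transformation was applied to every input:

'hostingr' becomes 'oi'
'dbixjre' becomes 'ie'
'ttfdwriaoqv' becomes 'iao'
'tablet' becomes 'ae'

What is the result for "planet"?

Rule — keep only the vowels.
For "planet" the result is "ae".

ae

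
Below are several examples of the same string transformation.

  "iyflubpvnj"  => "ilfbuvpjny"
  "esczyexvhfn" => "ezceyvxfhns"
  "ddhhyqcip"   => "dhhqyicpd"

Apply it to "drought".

Rule — swap each adjacent pair of characters (1↔2, 3↔4, ...), then move the first character to the end.
Applying both steps to "drought": "rduohgt", then "duohgtr".

duohgtr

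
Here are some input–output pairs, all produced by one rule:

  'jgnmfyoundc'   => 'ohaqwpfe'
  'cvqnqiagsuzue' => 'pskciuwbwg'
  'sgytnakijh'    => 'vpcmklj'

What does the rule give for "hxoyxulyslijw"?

The transformation: delete the first 3 characters, then shift every letter 2 places forward in the alphabet (wrapping around).
For "hxoyxulyslijw", step one produces "yxulyslijw"; step two turns that into "azwnaunkly".

azwnaunkly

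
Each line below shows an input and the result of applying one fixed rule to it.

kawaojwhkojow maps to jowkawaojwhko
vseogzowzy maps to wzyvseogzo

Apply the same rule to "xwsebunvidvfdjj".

The transformation: move the last 3 characters to the front (rotate right by 3).
On "xwsebunvidvfdjj" that produces "djjxwsebunvidvf".

djjxwsebunvidvf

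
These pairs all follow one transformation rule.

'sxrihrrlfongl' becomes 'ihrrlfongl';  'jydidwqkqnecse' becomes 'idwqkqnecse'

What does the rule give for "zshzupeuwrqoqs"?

Each output is the input with this applied: delete the first 3 characters.
For "zshzupeuwrqoqs" the result is "zupeuwrqoqs".

zupeuwrqoqs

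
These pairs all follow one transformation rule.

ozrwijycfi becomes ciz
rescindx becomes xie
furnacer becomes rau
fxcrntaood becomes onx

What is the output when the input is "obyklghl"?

Looking at the pairs, the operation is to keep one character in every 3, starting at position 2 (positions 2nd, 5th, 8th, ...), then reverse the string.
Doing the same to "obyklghl": "llb".

llb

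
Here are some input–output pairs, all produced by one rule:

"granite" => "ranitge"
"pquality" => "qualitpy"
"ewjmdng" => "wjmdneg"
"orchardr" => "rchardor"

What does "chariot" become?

In each case the input is transformed by: swap the first and last characters, then move the first character to the end.
Applying both steps to "chariot": "tharioc", then "harioct".
(Check on "ewjmdng": → "gwjmdne" → "wjmdneg" ✓)

harioct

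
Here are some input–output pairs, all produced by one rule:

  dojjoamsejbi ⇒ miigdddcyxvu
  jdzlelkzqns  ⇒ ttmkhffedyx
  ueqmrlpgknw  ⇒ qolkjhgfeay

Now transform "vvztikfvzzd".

tttpppneczx

The transformation: sort the characters into reverse alphabetical order, then shift every letter 6 places backward in the alphabet (wrapping around).
On "vvztikfvzzd": the first step gives "zzzvvvtkifd", and the second then gives "tttpppneczx".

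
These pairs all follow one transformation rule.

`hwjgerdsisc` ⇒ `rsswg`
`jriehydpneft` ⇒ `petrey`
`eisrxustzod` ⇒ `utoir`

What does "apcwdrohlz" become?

Each output is the input with this applied: keep every other character starting from the second (positions 2nd, 4th, 6th, ...), then move the last 3 characters to the front (rotate right by 3).
"apcwdrohlz" → "pwrhz" → "rhzpw".

rhzpw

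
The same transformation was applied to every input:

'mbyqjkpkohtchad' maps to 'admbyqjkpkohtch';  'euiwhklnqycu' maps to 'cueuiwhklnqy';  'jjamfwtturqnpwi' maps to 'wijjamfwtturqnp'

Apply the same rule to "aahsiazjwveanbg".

bgaahsiazjwvean

The pattern: move the last 2 characters to the front (rotate right by 2).
Doing the same to "aahsiazjwveanbg": "bgaahsiazjwvean".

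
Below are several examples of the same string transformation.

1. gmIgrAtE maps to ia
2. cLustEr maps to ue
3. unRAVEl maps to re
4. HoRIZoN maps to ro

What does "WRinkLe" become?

What's happening: keep one character in every 3, starting at position 3 (positions 3rd, 6th, 9th, ...), then convert every letter to lowercase.
Applying both steps to "WRinkLe": "iL", then "il".
(Check on "unRAVEl": → "RE" → "re" ✓)

il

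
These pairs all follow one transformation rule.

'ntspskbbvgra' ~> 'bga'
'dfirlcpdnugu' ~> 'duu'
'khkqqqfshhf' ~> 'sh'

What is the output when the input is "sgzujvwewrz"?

er

The pattern: keep every other character starting from the second (positions 2nd, 4th, 6th, ...), then delete the first 3 characters.
"sgzujvwewrz" → "guver" → "er".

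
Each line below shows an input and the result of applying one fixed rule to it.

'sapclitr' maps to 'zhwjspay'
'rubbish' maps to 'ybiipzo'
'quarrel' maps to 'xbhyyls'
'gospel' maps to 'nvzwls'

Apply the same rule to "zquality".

gxbhspaf

The transformation: shift every letter 7 places forward in the alphabet (wrapping around).
On "zquality" that produces "gxbhspaf".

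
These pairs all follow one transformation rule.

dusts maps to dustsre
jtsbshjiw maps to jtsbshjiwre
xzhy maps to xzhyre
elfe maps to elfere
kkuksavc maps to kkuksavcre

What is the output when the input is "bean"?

beanre

Rule — append "re".
Applying that to "bean" gives "beanre".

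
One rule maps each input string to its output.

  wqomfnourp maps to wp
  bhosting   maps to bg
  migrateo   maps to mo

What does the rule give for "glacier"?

Each output is the input with this applied: take characters alternately from the front and the back (1st, last, 2nd, 2nd-last, ...), then keep only the first 2 characters.
"glacier" → "grleaic" → "gr".
(Check on "wqomfnourp": → "wpqroumofn" → "wp" ✓)

gr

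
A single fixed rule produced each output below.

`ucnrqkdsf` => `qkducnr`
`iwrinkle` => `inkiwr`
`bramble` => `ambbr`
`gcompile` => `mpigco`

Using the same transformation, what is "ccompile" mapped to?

mpicco

What's happening: delete the last 2 characters, then move the last 3 characters to the front (rotate right by 3).
"ccompile" → "ccompi" → "mpicco".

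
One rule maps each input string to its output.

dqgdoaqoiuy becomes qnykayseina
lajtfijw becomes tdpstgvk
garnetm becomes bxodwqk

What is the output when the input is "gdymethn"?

iwodrxqn

Looking at the pairs, the operation is to move the first 2 characters to the end (rotate left by 2), then shift every letter 10 places forward in the alphabet (wrapping around).
Working it through for "gdymethn": intermediate "ymethngd", final "iwodrxqn".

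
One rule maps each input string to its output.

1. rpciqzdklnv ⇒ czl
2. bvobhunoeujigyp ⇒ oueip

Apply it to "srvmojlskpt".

Each output is the input with this applied: keep one character in every 3, starting at position 3 (positions 3rd, 6th, 9th, ...).
Doing the same to "srvmojlskpt": "vjk".

vjk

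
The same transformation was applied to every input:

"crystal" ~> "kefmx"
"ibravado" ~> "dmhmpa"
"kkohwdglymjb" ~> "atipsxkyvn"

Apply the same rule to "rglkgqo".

xwsca

The transformation: shift every letter 12 places forward in the alphabet (wrapping around), then delete the first 2 characters.
Working it through for "rglkgqo": intermediate "dsxwsca", final "xwsca".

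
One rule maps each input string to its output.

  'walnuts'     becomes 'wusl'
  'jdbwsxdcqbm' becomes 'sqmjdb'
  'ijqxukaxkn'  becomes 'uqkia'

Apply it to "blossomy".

somb

The pattern: keep every other character starting from the first (positions 1st, 3rd, 5th, ...), then sort the characters into reverse alphabetical order.
"blossomy" → "bosm" → "somb".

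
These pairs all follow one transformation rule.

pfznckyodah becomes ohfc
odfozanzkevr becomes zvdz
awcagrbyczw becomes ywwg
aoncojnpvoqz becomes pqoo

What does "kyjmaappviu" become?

puya

Looking at the pairs, the operation is to keep one character in every 3, starting at position 2 (positions 2nd, 5th, 8th, ...), then move the first 2 characters to the end (rotate left by 2).
Applying both steps to "kyjmaappviu": "yapu", then "puya".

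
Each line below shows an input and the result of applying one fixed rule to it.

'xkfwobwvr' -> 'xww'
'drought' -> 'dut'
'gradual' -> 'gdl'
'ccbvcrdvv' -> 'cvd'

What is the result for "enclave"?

The pattern: keep one character in every 3, starting at position 1 (positions 1st, 4th, 7th, ...).
Applying that to "enclave" gives "ele".

ele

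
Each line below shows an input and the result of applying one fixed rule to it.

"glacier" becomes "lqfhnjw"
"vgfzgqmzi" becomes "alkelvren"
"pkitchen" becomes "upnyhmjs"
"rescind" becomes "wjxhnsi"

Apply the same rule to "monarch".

rtsfwhm

The pattern: shift every letter 5 places forward in the alphabet (wrapping around).
On "monarch" that produces "rtsfwhm".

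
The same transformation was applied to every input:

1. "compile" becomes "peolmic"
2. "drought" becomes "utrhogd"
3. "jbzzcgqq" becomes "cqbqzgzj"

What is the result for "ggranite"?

Looking at the pairs, the operation is to take characters alternately from the front and the back (1st, last, 2nd, 2nd-last, ...), then swap the first and last characters.
Starting from "ggranite": after the first operation, "gegtrian"; after the second, "negtriag".

negtriag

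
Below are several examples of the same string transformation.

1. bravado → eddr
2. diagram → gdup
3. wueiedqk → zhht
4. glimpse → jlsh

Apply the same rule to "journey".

mxqb

The pattern: shift every letter 3 places forward in the alphabet (wrapping around), then keep every other character starting from the first (positions 1st, 3rd, 5th, ...).
Working it through for "journey": intermediate "mrxuqhb", final "mxqb".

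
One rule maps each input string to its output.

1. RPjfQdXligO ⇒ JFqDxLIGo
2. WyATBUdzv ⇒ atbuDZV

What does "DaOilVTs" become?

oILvtS

In each case the input is transformed by: delete the first 2 characters, then flip the case of every letter.
Starting from "DaOilVTs": after the first operation, "OilVTs"; after the second, "oILvtS".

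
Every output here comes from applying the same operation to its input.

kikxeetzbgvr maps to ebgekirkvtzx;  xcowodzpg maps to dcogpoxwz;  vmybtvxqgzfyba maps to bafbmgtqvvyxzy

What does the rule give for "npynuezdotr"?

Each output is the input with this applied: sort the characters into alphabetical order, then swap each adjacent pair of characters (1↔2, 3↔4, ...).
Starting from "npynuezdotr": after the first operation, "dennoprtuyz"; after the second, "ednnpotryuz".

ednnpotryuz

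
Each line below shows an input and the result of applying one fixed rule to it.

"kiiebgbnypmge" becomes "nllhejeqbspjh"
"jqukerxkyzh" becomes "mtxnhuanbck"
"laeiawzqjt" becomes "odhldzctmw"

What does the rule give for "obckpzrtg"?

refnscuwj

Rule — shift every letter 3 places forward in the alphabet (wrapping around).
"obckpzrtg" → "refnscuwj".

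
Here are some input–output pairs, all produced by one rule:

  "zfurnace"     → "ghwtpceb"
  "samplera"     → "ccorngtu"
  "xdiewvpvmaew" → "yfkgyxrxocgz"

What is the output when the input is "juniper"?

twpkrgl

Rule — shift every letter 2 places forward in the alphabet (wrapping around), then swap the first and last characters.
Working it through for "juniper": intermediate "lwpkrgt", final "twpkrgl".
(Check on "samplera": → "ucorngtc" → "ccorngtu" ✓)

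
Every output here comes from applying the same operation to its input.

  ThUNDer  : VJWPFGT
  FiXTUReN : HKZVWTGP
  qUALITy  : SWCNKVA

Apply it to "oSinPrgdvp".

What's happening: shift every letter 2 places forward in the alphabet (wrapping around), then convert every letter to uppercase.
On "oSinPrgdvp" that produces "QUKPRTIFXR".

QUKPRTIFXR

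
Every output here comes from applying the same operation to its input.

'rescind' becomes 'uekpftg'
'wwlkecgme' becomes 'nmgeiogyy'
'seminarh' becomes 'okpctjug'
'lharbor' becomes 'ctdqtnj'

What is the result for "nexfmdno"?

zhofpqpg

The transformation: shift every letter 2 places forward in the alphabet (wrapping around), then move the first 2 characters to the end (rotate left by 2).
Doing the same to "nexfmdno": "zhofpqpg".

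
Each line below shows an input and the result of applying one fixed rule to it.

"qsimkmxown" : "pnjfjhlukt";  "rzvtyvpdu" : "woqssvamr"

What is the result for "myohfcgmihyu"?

vjelzcjdefrv

The transformation: swap each adjacent pair of characters (1↔2, 3↔4, ...), then shift every letter 3 places backward in the alphabet (wrapping around).
For "myohfcgmihyu", step one produces "ymhocfmghiuy"; step two turns that into "vjelzcjdefrv".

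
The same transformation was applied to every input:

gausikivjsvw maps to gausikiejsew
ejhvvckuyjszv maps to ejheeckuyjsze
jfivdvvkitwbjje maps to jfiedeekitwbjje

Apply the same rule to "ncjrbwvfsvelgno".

Each output is the input with this applied: replace every "v" with "e".
Doing the same to "ncjrbwvfsvelgno": "ncjrbwefseelgno".

ncjrbwefseelgno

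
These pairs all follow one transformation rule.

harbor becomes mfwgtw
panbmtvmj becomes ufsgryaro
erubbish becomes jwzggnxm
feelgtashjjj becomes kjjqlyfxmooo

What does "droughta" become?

iwtzlmyf

The transformation: shift every letter 5 places forward in the alphabet (wrapping around).
Applying that to "droughta" gives "iwtzlmyf".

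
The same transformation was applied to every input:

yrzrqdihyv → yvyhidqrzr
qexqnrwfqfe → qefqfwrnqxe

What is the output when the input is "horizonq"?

hqnoziro

What's happening: reverse the string, then move the last character to the front.
For "horizonq", step one produces "qnoziroh"; step two turns that into "hqnoziro".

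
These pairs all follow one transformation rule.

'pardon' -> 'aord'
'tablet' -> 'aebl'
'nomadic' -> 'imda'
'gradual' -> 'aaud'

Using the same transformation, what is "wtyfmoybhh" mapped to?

In each case the input is transformed by: take characters alternately from the front and the back (1st, last, 2nd, 2nd-last, ...), then keep only the last 4 characters.
Applying both steps to "wtyfmoybhh": "whthybfymo", then "fymo".

fymo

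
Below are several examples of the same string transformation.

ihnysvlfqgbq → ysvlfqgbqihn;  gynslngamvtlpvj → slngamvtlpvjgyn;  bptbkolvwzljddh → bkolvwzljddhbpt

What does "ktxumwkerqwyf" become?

The pattern: move the first 3 characters to the end (rotate left by 3).
Applying that to "ktxumwkerqwyf" gives "umwkerqwyfktx".

umwkerqwyfktx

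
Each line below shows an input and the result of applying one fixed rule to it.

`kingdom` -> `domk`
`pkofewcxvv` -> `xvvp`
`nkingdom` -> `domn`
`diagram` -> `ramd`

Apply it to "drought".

ghtd

Each output is the input with this applied: move the first character to the end, then keep only the last 4 characters.
On "drought": the first step gives "roughtd", and the second then gives "ghtd".
(Check on "nkingdom": → "kingdomn" → "domn" ✓)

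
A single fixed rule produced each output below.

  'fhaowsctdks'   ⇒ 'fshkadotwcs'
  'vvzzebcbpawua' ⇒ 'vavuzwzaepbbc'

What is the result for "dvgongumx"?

dxvmguogn

Each output is the input with this applied: take characters alternately from the front and the back (1st, last, 2nd, 2nd-last, ...).
On "dvgongumx" that produces "dxvmguogn".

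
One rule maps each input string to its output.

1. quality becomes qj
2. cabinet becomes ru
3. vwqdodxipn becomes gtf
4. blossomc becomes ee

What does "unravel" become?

hu

The pattern: shift every letter 10 places backward in the alphabet (wrapping around), then keep one character in every 3, starting at position 3 (positions 3rd, 6th, 9th, ...).
"unravel" → "hu".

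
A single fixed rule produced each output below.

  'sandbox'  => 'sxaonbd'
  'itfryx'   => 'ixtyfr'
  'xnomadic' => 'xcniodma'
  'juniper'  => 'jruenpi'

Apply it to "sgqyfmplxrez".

szgeqryxflmp

The rule is to take characters alternately from the front and the back (1st, last, 2nd, 2nd-last, ...).
"sgqyfmplxrez" → "szgeqryxflmp".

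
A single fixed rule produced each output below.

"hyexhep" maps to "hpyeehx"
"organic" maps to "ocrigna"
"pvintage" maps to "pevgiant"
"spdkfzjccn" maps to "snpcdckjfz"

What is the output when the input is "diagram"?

Rule — take characters alternately from the front and the back (1st, last, 2nd, 2nd-last, ...).
Doing the same to "diagram": "dmiaarg".

dmiaarg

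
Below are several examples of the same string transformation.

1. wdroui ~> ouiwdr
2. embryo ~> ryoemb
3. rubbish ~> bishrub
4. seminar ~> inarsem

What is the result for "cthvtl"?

vtlcth

The pattern: move the first 3 characters to the end (rotate left by 3).
For "cthvtl" the result is "vtlcth".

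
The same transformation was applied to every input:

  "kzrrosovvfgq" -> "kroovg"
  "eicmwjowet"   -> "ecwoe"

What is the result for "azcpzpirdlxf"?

aczidx

The pattern: keep every other character starting from the first (positions 1st, 3rd, 5th, ...).
"azcpzpirdlxf" → "aczidx".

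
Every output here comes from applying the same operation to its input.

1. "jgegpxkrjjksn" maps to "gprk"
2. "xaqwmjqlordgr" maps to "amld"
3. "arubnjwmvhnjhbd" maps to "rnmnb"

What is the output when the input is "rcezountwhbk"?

cotb

The transformation: keep one character in every 3, starting at position 2 (positions 2nd, 5th, 8th, ...).
Doing the same to "rcezountwhbk": "cotb".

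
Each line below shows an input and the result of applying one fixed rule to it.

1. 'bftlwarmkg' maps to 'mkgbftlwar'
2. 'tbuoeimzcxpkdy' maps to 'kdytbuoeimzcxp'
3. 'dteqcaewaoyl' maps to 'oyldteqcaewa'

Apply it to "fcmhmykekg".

Rule — move the last 3 characters to the front (rotate right by 3).
On "fcmhmykekg" that produces "ekgfcmhmyk".

ekgfcmhmyk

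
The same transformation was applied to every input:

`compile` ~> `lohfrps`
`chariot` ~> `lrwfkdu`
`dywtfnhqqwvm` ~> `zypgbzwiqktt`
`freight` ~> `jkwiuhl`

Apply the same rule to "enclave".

dyhhqfo

The transformation: shift every letter 3 places forward in the alphabet (wrapping around), then move the last 3 characters to the front (rotate right by 3).
Working it through for "enclave": intermediate "hqfodyh", final "dyhhqfo".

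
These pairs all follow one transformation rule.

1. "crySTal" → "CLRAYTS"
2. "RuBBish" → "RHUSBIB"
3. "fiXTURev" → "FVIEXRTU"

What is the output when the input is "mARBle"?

The pattern: take characters alternately from the front and the back (1st, last, 2nd, 2nd-last, ...), then convert every letter to uppercase.
For "mARBle" the result is "MEALRB".

MEALRB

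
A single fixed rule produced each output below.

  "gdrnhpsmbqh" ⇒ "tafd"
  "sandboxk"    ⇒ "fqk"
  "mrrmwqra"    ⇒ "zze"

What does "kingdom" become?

xtz

The rule is to shift every letter 13 places forward in the alphabet (wrapping around) — i.e. ROT13, then keep one character in every 3, starting at position 1 (positions 1st, 4th, 7th, ...).
Applying both steps to "kingdom": "xvatqbz", then "xtz".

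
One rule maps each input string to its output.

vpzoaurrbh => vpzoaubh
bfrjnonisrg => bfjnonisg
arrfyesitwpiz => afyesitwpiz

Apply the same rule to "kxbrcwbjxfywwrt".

kxbcwbjxfywwt

The pattern: remove every "r".
Doing the same to "kxbrcwbjxfywwrt": "kxbcwbjxfywwt".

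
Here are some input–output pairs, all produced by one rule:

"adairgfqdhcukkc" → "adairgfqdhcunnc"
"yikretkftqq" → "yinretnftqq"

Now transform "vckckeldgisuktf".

Rule — replace every "k" with "n".
Doing the same to "vckckeldgisuktf": "vcncneldgisuntf".

vcncneldgisuntf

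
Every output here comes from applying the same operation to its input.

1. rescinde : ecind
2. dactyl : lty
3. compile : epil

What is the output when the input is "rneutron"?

nutro

The transformation: delete the first 3 characters, then move the last character to the front.
"rneutron" → "utron" → "nutro".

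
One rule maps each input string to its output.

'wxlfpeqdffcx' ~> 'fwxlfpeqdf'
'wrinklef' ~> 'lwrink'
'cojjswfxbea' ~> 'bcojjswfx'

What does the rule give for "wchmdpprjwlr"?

The rule is to delete the last 2 characters, then move the last character to the front.
Working it through for "wchmdpprjwlr": intermediate "wchmdpprjw", final "wwchmdpprj".

wwchmdpprj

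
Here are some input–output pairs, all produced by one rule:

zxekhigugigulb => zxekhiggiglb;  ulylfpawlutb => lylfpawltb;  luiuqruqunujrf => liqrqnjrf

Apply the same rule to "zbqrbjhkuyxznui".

zbqrbjhkyxzni

Looking at the pairs, the operation is to remove every "u".
For "zbqrbjhkuyxznui" the result is "zbqrbjhkyxzni".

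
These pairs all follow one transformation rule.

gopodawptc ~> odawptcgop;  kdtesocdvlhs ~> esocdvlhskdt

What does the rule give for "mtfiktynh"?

iktynhmtf

What's happening: move the first 3 characters to the end (rotate left by 3).
For "mtfiktynh" the result is "iktynhmtf".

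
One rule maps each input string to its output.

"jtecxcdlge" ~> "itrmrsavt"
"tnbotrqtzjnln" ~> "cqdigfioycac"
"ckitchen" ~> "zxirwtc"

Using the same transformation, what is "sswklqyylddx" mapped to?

Looking at the pairs, the operation is to delete the first character, then shift every letter 11 places backward in the alphabet (wrapping around).
On "sswklqyylddx": the first step gives "swklqyylddx", and the second then gives "hlzafnnassm".

hlzafnnassm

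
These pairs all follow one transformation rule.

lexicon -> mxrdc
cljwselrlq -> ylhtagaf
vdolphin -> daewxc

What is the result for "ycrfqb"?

What's happening: shift every letter 11 places backward in the alphabet (wrapping around), then delete the first 2 characters.
For "ycrfqb", step one produces "nrgufq"; step two turns that into "gufq".

gufq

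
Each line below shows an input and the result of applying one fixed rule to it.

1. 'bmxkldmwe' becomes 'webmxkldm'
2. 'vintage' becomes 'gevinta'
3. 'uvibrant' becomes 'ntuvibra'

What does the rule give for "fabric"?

icfabr

The transformation: move the last 2 characters to the front (rotate right by 2).
Doing the same to "fabric": "icfabr".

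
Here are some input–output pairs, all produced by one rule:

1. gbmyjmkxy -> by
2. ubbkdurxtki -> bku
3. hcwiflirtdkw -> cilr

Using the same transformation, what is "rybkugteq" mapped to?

In each case the input is transformed by: keep every other character starting from the second (positions 2nd, 4th, 6th, ...), then delete the last 2 characters.
Working it through for "rybkugteq": intermediate "ykge", final "yk".

yk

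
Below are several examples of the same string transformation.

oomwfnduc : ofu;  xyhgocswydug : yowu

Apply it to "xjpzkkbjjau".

The pattern: keep one character in every 3, starting at position 2 (positions 2nd, 5th, 8th, ...).
On "xjpzkkbjjau" that produces "jkju".

jkju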